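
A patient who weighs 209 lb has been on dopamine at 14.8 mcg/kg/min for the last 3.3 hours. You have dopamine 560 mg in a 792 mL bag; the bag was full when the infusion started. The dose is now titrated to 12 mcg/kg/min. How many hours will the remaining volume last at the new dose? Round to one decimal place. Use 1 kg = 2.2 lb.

4.1 hours

Initial rate:
Weight = 209 lb ÷ 2.2 lb/kg = 95 kg
Dose = 14.8 mcg/kg/min × 95 kg = 1406 mcg/min
1406 mcg/min × 60 min/hr = 84360 mcg/hr
Concentration = 560 mg ÷ 792 mL = 0.7070707 mg/mL = 707.0707 mcg/mL
Rate = 84360 mcg/hr ÷ 707.0707 mcg/mL = 119.3091 mL/hr
Volume infused so far = 119.3091 mL/hr × 3.3 hr = 393.7202 mL
Volume remaining = 792 − 393.7202 = 398.2798 mL
New rate:
Dose = 12 mcg/kg/min × 95 kg = 1140 mcg/min
1140 mcg/min × 60 min/hr = 68400 mcg/hr
Rate = 68400 mcg/hr ÷ 707.0707 mcg/mL = 96.73714 mL/hr
Time remaining = 398.2798 mL ÷ 96.73714 mL/hr = 4.117135 hr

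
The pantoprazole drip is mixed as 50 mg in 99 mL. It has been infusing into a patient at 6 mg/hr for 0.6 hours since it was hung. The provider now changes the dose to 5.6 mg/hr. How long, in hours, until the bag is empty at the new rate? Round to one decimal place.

8.3 hours

Initial rate:
Concentration = 50 mg ÷ 99 mL = 0.5050505 mg/mL
Rate = 6 mg/hr ÷ 0.5050505 mg/mL = 11.88 mL/hr
Volume infused so far = 11.88 mL/hr × 0.6 hr = 7.128 mL
Volume remaining = 99 − 7.128 = 91.872 mL
New rate:
Rate = 5.6 mg/hr ÷ 0.5050505 mg/mL = 11.088 mL/hr
Time remaining = 91.872 mL ÷ 11.088 mL/hr = 8.285714 hr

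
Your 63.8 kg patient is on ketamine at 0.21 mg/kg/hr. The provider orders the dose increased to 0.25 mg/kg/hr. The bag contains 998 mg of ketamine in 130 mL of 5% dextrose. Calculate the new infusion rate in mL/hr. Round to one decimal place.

Dose = 0.25 mg/kg/hr × 63.8 kg = 15.95 mg/hr
Concentration = 998 mg ÷ 130 mL = 7.676923 mg/mL
Rate = 15.95 mg/hr ÷ 7.676923 mg/mL = 2.077655 mL/hr

2.1 mL/hr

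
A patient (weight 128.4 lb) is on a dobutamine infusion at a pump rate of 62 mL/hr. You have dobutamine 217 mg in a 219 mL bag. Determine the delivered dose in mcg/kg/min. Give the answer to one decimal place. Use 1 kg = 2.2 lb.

Weight = 128.4 lb ÷ 2.2 lb/kg = 58.36364 kg
Concentration = 217 mg ÷ 219 mL = 0.9908676 mg/mL = 990.8676 mcg/mL
Drug rate = 62 mL/hr × 990.8676 mcg/mL = 61433.79 mcg/hr
61433.79 mcg/hr ÷ 60 min/hr = 1023.896 mcg/min
1023.896 mcg/min ÷ 58.36364 kg = 17.5434 mcg/kg/min

17.5 mcg/kg/min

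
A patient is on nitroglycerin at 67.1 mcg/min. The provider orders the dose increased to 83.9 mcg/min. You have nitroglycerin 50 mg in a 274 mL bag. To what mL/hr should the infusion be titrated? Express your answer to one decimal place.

83.9 mcg/min × 60 min/hr = 5034 mcg/hr
Concentration = 50 mg ÷ 274 mL = 0.1824818 mg/mL = 182.4818 mcg/mL
Rate = 5034 mcg/hr ÷ 182.4818 mcg/mL = 27.58632 mL/hr

27.6 mL/hr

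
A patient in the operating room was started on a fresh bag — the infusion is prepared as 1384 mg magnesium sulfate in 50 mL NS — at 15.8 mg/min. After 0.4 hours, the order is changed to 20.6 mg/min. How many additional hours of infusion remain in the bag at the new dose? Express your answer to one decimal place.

0.8 hours

Initial rate:
15.8 mg/min × 60 min/hr = 948 mg/hr
Concentration = 1384 mg ÷ 50 mL = 27.68 mg/mL
Rate = 948 mg/hr ÷ 27.68 mg/mL = 34.24855 mL/hr
Volume infused so far = 34.24855 mL/hr × 0.4 hr = 13.69942 mL
Volume remaining = 50 − 13.69942 = 36.30058 mL
New rate:
20.6 mg/min × 60 min/hr = 1236 mg/hr
Rate = 1236 mg/hr ÷ 27.68 mg/mL = 44.65318 mL/hr
Time remaining = 36.30058 mL ÷ 44.65318 mL/hr = 0.812945 hr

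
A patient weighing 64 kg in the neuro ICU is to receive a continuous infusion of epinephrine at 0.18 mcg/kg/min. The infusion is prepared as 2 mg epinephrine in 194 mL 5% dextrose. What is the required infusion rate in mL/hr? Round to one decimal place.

67.0 mL/hr

Dose = 0.18 mcg/kg/min × 64 kg = 11.52 mcg/min
11.52 mcg/min × 60 min/hr = 691.2 mcg/hr
Concentration = 2 mg ÷ 194 mL = 0.01030928 mg/mL = 10.30928 mcg/mL
Rate = 691.2 mcg/hr ÷ 10.30928 mcg/mL = 67.0464 mL/hr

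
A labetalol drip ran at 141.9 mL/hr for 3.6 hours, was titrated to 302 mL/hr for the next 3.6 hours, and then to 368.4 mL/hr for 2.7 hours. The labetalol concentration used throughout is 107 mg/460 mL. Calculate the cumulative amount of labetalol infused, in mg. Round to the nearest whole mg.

603 mg

Concentration = 107 mg ÷ 460 mL = 0.2326087 mg/mL
Stage 1: 141.9 mL/hr × 3.6 hr = 510.84 mL → 510.84 mL × 0.2326087 mg/mL = 118.8258 mg
Stage 2: 302 mL/hr × 3.6 hr = 1087.2 mL → 1087.2 mL × 0.2326087 mg/mL = 252.8922 mg
Stage 3: 368.4 mL/hr × 2.7 hr = 994.68 mL → 994.68 mL × 0.2326087 mg/mL = 231.3712 mg
Total = 118.8258 + 252.8922 + 231.3712 = 603.0892 mg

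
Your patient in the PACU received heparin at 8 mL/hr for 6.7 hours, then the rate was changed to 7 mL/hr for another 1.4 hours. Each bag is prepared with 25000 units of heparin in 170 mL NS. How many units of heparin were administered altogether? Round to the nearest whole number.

9324 units

Concentration = 25000 units ÷ 170 mL = 147.0588 units/mL
Stage 1: 8 mL/hr × 6.7 hr = 53.6 mL → 53.6 mL × 147.0588 units/mL = 7882.353 units
Stage 2: 7 mL/hr × 1.4 hr = 9.8 mL → 9.8 mL × 147.0588 units/mL = 1441.176 units
Total = 7882.353 + 1441.176 = 9323.529 units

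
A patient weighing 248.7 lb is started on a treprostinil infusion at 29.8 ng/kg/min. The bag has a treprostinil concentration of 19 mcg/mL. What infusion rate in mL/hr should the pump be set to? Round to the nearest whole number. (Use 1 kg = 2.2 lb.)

Weight = 248.7 lb ÷ 2.2 lb/kg = 113.0455 kg
Dose = 29.8 ng/kg/min × 113.0455 kg = 3368.755 ng/min
3368.755 ng/min × 60 min/hr = 202125.3 ng/hr
Concentration = 19 mcg/mL = 19000 ng/mL
Rate = 202125.3 ng/hr ÷ 19000 ng/mL = 10.63817 mL/hr

11 mL/hr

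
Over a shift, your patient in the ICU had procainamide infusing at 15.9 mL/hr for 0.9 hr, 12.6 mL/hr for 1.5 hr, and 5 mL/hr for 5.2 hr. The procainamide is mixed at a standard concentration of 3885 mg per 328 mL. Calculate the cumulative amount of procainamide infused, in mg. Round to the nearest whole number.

Concentration = 3885 mg ÷ 328 mL = 11.84451 mg/mL
Stage 1: 15.9 mL/hr × 0.9 hr = 14.31 mL → 14.31 mL × 11.84451 mg/mL = 169.495 mg
Stage 2: 12.6 mL/hr × 1.5 hr = 18.9 mL → 18.9 mL × 11.84451 mg/mL = 223.8613 mg
Stage 3: 5 mL/hr × 5.2 hr = 26 mL → 26 mL × 11.84451 mg/mL = 307.9573 mg
Total = 169.495 + 223.8613 + 307.9573 = 701.3136 mg

701 mg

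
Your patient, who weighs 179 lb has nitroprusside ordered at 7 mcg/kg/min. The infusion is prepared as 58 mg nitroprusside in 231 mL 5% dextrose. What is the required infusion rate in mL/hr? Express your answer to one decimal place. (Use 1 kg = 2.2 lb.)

Weight = 179 lb ÷ 2.2 lb/kg = 81.36364 kg
Dose = 7 mcg/kg/min × 81.36364 kg = 569.5455 mcg/min
569.5455 mcg/min × 60 min/hr = 34172.73 mcg/hr
Concentration = 58 mg ÷ 231 mL = 0.2510823 mg/mL = 251.0823 mcg/mL
Rate = 34172.73 mcg/hr ÷ 251.0823 mcg/mL = 136.1017 mL/hr

136.1 mL/hr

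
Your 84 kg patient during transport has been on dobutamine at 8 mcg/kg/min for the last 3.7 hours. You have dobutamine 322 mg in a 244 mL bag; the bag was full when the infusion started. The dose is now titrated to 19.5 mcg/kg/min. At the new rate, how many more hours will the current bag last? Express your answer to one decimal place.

1.8 hours

Initial rate:
Dose = 8 mcg/kg/min × 84 kg = 672 mcg/min
672 mcg/min × 60 min/hr = 40320 mcg/hr
Concentration = 322 mg ÷ 244 mL = 1.319672 mg/mL = 1319.672 mcg/mL
Rate = 40320 mcg/hr ÷ 1319.672 mcg/mL = 30.55304 mL/hr
Volume infused so far = 30.55304 mL/hr × 3.7 hr = 113.0463 mL
Volume remaining = 244 − 113.0463 = 130.9537 mL
New rate:
Dose = 19.5 mcg/kg/min × 84 kg = 1638 mcg/min
1638 mcg/min × 60 min/hr = 98280 mcg/hr
Rate = 98280 mcg/hr ÷ 1319.672 mcg/mL = 74.47304 mL/hr
Time remaining = 130.9537 mL ÷ 74.47304 mL/hr = 1.758405 hr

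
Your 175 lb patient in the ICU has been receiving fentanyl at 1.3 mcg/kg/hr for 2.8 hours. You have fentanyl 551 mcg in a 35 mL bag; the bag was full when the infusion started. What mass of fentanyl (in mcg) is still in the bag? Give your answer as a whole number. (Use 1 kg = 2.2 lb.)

261 mcg

Weight = 175 lb ÷ 2.2 lb/kg = 79.54545 kg
Dose = 1.3 mcg/kg/hr × 79.54545 kg = 103.4091 mcg/hr
Concentration = 551 mcg ÷ 35 mL = 15.74286 mcg/mL
Rate = 103.4091 mcg/hr ÷ 15.74286 mcg/mL = 6.568636 mL/hr
Volume infused = 6.568636 mL/hr × 2.8 hr = 18.39218 mL
Volume remaining = 35 − 18.39218 = 16.60782 mL
Drug remaining = 16.60782 mL × 15.74286 mcg/mL = 261.4545 mcg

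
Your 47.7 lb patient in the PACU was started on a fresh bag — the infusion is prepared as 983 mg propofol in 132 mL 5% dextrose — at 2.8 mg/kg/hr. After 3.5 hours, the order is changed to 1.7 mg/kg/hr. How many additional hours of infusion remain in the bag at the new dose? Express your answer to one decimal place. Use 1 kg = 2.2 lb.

20.9 hours

Initial rate:
Weight = 47.7 lb ÷ 2.2 lb/kg = 21.68182 kg
Dose = 2.8 mg/kg/hr × 21.68182 kg = 60.70909 mg/hr
Concentration = 983 mg ÷ 132 mL = 7.44697 mg/mL
Rate = 60.70909 mg/hr ÷ 7.44697 mg/mL = 8.152187 mL/hr
Volume infused so far = 8.152187 mL/hr × 3.5 hr = 28.53266 mL
Volume remaining = 132 − 28.53266 = 103.4673 mL
New rate:
Dose = 1.7 mg/kg/hr × 21.68182 kg = 36.85909 mg/hr
Rate = 36.85909 mg/hr ÷ 7.44697 mg/mL = 4.949542 mL/hr
Time remaining = 103.4673 mL ÷ 4.949542 mL/hr = 20.90443 hr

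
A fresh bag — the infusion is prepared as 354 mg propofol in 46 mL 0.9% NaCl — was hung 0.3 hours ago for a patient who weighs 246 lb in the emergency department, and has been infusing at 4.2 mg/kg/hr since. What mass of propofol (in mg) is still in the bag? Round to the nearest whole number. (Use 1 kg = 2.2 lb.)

Weight = 246 lb ÷ 2.2 lb/kg = 111.8182 kg
Dose = 4.2 mg/kg/hr × 111.8182 kg = 469.6364 mg/hr
Concentration = 354 mg ÷ 46 mL = 7.695652 mg/mL
Rate = 469.6364 mg/hr ÷ 7.695652 mg/mL = 61.02619 mL/hr
Volume infused = 61.02619 mL/hr × 0.3 hr = 18.30786 mL
Volume remaining = 46 − 18.30786 = 27.69214 mL
Drug remaining = 27.69214 mL × 7.695652 mg/mL = 213.1091 mg

213 mg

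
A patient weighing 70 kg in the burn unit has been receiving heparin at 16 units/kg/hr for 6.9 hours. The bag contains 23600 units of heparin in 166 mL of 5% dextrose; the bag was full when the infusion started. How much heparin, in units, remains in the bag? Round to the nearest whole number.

15872 units

Dose = 16 units/kg/hr × 70 kg = 1120 units/hr
Concentration = 23600 units ÷ 166 mL = 142.1687 units/mL
Rate = 1120 units/hr ÷ 142.1687 units/mL = 7.877966 mL/hr
Volume infused = 7.877966 mL/hr × 6.9 hr = 54.35797 mL
Volume remaining = 166 − 54.35797 = 111.642 mL
Drug remaining = 111.642 mL × 142.1687 units/mL = 15872 units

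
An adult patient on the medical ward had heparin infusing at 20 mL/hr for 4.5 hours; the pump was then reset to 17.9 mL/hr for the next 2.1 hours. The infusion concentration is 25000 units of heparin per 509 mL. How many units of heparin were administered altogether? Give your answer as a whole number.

Concentration = 25000 units ÷ 509 mL = 49.11591 units/mL
Stage 1: 20 mL/hr × 4.5 hr = 90 mL → 90 mL × 49.11591 units/mL = 4420.432 units
Stage 2: 17.9 mL/hr × 2.1 hr = 37.59 mL → 37.59 mL × 49.11591 units/mL = 1846.267 units
Total = 4420.432 + 1846.267 = 6266.699 units

6267 units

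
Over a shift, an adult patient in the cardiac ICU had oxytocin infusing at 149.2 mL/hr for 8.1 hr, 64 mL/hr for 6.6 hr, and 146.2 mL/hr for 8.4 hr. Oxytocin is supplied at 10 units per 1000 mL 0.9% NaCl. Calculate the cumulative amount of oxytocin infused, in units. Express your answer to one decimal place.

Concentration = 10 units ÷ 1000 mL = 0.01 units/mL
Stage 1: 149.2 mL/hr × 8.1 hr = 1208.52 mL → 1208.52 mL × 0.01 units/mL = 12.0852 units
Stage 2: 64 mL/hr × 6.6 hr = 422.4 mL → 422.4 mL × 0.01 units/mL = 4.224 units
Stage 3: 146.2 mL/hr × 8.4 hr = 1228.08 mL → 1228.08 mL × 0.01 units/mL = 12.2808 units
Total = 12.0852 + 4.224 + 12.2808 = 28.59 units

28.6 units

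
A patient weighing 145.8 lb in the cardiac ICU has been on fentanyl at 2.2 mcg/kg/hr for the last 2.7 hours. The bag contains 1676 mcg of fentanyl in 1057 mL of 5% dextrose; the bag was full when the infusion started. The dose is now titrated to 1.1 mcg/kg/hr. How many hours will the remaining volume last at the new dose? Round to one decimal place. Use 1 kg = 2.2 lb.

17.6 hours

Initial rate:
Weight = 145.8 lb ÷ 2.2 lb/kg = 66.27273 kg
Dose = 2.2 mcg/kg/hr × 66.27273 kg = 145.8 mcg/hr
Concentration = 1676 mcg ÷ 1057 mL = 1.58562 mcg/mL
Rate = 145.8 mcg/hr ÷ 1.58562 mcg/mL = 91.95143 mL/hr
Volume infused so far = 91.95143 mL/hr × 2.7 hr = 248.2689 mL
Volume remaining = 1057 − 248.2689 = 808.7311 mL
New rate:
Dose = 1.1 mcg/kg/hr × 66.27273 kg = 72.9 mcg/hr
Rate = 72.9 mcg/hr ÷ 1.58562 mcg/mL = 45.97572 mL/hr
Time remaining = 808.7311 mL ÷ 45.97572 mL/hr = 17.5904 hr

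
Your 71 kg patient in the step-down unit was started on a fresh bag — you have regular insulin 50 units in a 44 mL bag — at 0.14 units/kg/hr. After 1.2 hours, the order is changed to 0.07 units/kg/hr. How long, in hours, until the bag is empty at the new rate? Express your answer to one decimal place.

Initial rate:
Dose = 0.14 units/kg/hr × 71 kg = 9.94 units/hr
Concentration = 50 units ÷ 44 mL = 1.136364 units/mL
Rate = 9.94 units/hr ÷ 1.136364 units/mL = 8.7472 mL/hr
Volume infused so far = 8.7472 mL/hr × 1.2 hr = 10.49664 mL
Volume remaining = 44 − 10.49664 = 33.50336 mL
New rate:
Dose = 0.07 units/kg/hr × 71 kg = 4.97 units/hr
Rate = 4.97 units/hr ÷ 1.136364 units/mL = 4.3736 mL/hr
Time remaining = 33.50336 mL ÷ 4.3736 mL/hr = 7.660362 hr

7.7 hours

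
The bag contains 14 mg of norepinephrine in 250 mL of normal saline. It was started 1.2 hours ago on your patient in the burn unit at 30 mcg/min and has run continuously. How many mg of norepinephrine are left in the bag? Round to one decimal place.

30 mcg/min × 60 min/hr = 1800 mcg/hr
Concentration = 14 mg ÷ 250 mL = 0.056 mg/mL = 56 mcg/mL
Rate = 1800 mcg/hr ÷ 56 mcg/mL = 32.14286 mL/hr
Volume infused = 32.14286 mL/hr × 1.2 hr = 38.57143 mL
Volume remaining = 250 − 38.57143 = 211.4286 mL
Drug remaining = 211.4286 mL × 56 mcg/mL = 11840 mcg = 11.84 mg

11.8 mg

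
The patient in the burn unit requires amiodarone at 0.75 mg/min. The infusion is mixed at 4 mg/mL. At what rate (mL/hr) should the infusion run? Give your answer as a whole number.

11 mL/hr

0.75 mg/min × 60 min/hr = 45 mg/hr
Rate = 45 mg/hr ÷ 4 mg/mL = 11.25 mL/hr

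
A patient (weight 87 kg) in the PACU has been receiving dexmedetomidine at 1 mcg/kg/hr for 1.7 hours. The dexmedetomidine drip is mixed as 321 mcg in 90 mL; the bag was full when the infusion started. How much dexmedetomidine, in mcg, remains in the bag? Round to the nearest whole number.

173 mcg

Dose = 1 mcg/kg/hr × 87 kg = 87 mcg/hr
Concentration = 321 mcg ÷ 90 mL = 3.566667 mcg/mL
Rate = 87 mcg/hr ÷ 3.566667 mcg/mL = 24.39252 mL/hr
Volume infused = 24.39252 mL/hr × 1.7 hr = 41.46729 mL
Volume remaining = 90 − 41.46729 = 48.53271 mL
Drug remaining = 48.53271 mL × 3.566667 mcg/mL = 173.1 mcg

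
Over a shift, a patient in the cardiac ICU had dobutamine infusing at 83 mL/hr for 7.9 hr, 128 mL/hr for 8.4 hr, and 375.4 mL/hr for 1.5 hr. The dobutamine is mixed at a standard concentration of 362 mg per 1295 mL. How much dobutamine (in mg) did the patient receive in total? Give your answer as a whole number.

641 mg

Concentration = 362 mg ÷ 1295 mL = 0.2795367 mg/mL
Stage 1: 83 mL/hr × 7.9 hr = 655.7 mL → 655.7 mL × 0.2795367 mg/mL = 183.2922 mg
Stage 2: 128 mL/hr × 8.4 hr = 1075.2 mL → 1075.2 mL × 0.2795367 mg/mL = 300.5578 mg
Stage 3: 375.4 mL/hr × 1.5 hr = 563.1 mL → 563.1 mL × 0.2795367 mg/mL = 157.4071 mg
Total = 183.2922 + 300.5578 + 157.4071 = 641.2571 mg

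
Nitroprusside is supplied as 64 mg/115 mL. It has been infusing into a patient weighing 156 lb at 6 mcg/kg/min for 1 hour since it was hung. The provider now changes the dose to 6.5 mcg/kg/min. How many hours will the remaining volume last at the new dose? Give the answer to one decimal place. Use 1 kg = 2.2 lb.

1.4 hours

Initial rate:
Weight = 156 lb ÷ 2.2 lb/kg = 70.90909 kg
Dose = 6 mcg/kg/min × 70.90909 kg = 425.4545 mcg/min
425.4545 mcg/min × 60 min/hr = 25527.27 mcg/hr
Concentration = 64 mg ÷ 115 mL = 0.5565217 mg/mL = 556.5217 mcg/mL
Rate = 25527.27 mcg/hr ÷ 556.5217 mcg/mL = 45.86932 mL/hr
Volume infused so far = 45.86932 mL/hr × 1 hr = 45.86932 mL
Volume remaining = 115 − 45.86932 = 69.13068 mL
New rate:
Dose = 6.5 mcg/kg/min × 70.90909 kg = 460.9091 mcg/min
460.9091 mcg/min × 60 min/hr = 27654.55 mcg/hr
Rate = 27654.55 mcg/hr ÷ 556.5217 mcg/mL = 49.69176 mL/hr
Time remaining = 69.13068 mL ÷ 49.69176 mL/hr = 1.39119 hr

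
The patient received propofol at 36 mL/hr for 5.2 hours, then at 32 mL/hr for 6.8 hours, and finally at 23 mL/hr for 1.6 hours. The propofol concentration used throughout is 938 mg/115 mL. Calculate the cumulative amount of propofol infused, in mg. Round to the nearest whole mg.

3602 mg

Concentration = 938 mg ÷ 115 mL = 8.156522 mg/mL
Stage 1: 36 mL/hr × 5.2 hr = 187.2 mL → 187.2 mL × 8.156522 mg/mL = 1526.901 mg
Stage 2: 32 mL/hr × 6.8 hr = 217.6 mL → 217.6 mL × 8.156522 mg/mL = 1774.859 mg
Stage 3: 23 mL/hr × 1.6 hr = 36.8 mL → 36.8 mL × 8.156522 mg/mL = 300.16 mg
Total = 1526.901 + 1774.859 + 300.16 = 3601.92 mg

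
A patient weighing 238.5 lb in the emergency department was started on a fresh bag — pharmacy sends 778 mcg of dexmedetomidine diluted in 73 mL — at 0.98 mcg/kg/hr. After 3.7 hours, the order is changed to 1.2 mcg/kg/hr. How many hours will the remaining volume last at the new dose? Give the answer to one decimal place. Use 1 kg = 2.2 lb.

3.0 hours

Initial rate:
Weight = 238.5 lb ÷ 2.2 lb/kg = 108.4091 kg
Dose = 0.98 mcg/kg/hr × 108.4091 kg = 106.2409 mcg/hr
Concentration = 778 mcg ÷ 73 mL = 10.65753 mcg/mL
Rate = 106.2409 mcg/hr ÷ 10.65753 mcg/mL = 9.96862 mL/hr
Volume infused so far = 9.96862 mL/hr × 3.7 hr = 36.88389 mL
Volume remaining = 73 − 36.88389 = 36.11611 mL
New rate:
Dose = 1.2 mcg/kg/hr × 108.4091 kg = 130.0909 mcg/hr
Rate = 130.0909 mcg/hr ÷ 10.65753 mcg/mL = 12.20647 mL/hr
Time remaining = 36.11611 mL ÷ 12.20647 mL/hr = 2.958767 hr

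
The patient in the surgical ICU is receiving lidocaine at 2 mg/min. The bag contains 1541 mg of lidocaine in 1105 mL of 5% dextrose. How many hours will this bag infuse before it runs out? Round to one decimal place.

2 mg/min × 60 min/hr = 120 mg/hr
Concentration = 1541 mg ÷ 1105 mL = 1.39457 mg/mL
Rate = 120 mg/hr ÷ 1.39457 mg/mL = 86.04802 mL/hr
Duration = 1105 mL ÷ 86.04802 mL/hr = 12.84167 hr

12.8 hours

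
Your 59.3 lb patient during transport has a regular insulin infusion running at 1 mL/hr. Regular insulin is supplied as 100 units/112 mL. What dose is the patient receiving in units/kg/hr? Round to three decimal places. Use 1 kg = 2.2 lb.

Weight = 59.3 lb ÷ 2.2 lb/kg = 26.95455 kg
Concentration = 100 units ÷ 112 mL = 0.8928571 units/mL
Drug rate = 1 mL/hr × 0.8928571 units/mL = 0.8928571 units/hr
0.8928571 units/hr ÷ 26.95455 kg = 0.03312455 units/kg/hr

0.033 units/kg/hr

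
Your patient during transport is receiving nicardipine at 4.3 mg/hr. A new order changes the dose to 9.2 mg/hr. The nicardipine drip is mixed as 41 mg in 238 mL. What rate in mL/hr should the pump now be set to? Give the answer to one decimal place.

53.4 mL/hr

Concentration = 41 mg ÷ 238 mL = 0.1722689 mg/mL
Rate = 9.2 mg/hr ÷ 0.1722689 mg/mL = 53.40488 mL/hr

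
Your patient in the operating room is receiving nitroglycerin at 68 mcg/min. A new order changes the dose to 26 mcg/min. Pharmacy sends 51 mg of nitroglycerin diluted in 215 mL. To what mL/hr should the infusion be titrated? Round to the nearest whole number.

7 mL/hr

26 mcg/min × 60 min/hr = 1560 mcg/hr
Concentration = 51 mg ÷ 215 mL = 0.2372093 mg/mL = 237.2093 mcg/mL
Rate = 1560 mcg/hr ÷ 237.2093 mcg/mL = 6.576471 mL/hr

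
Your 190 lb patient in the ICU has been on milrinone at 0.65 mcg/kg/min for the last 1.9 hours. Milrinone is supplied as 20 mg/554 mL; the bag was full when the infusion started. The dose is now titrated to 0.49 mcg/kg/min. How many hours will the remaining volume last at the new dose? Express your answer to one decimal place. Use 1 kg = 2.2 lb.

5.4 hours

Initial rate:
Weight = 190 lb ÷ 2.2 lb/kg = 86.36364 kg
Dose = 0.65 mcg/kg/min × 86.36364 kg = 56.13636 mcg/min
56.13636 mcg/min × 60 min/hr = 3368.182 mcg/hr
Concentration = 20 mg ÷ 554 mL = 0.03610108 mg/mL = 36.10108 mcg/mL
Rate = 3368.182 mcg/hr ÷ 36.10108 mcg/mL = 93.29864 mL/hr
Volume infused so far = 93.29864 mL/hr × 1.9 hr = 177.2674 mL
Volume remaining = 554 − 177.2674 = 376.7326 mL
New rate:
Dose = 0.49 mcg/kg/min × 86.36364 kg = 42.31818 mcg/min
42.31818 mcg/min × 60 min/hr = 2539.091 mcg/hr
Rate = 2539.091 mcg/hr ÷ 36.10108 mcg/mL = 70.33282 mL/hr
Time remaining = 376.7326 mL ÷ 70.33282 mL/hr = 5.356427 hr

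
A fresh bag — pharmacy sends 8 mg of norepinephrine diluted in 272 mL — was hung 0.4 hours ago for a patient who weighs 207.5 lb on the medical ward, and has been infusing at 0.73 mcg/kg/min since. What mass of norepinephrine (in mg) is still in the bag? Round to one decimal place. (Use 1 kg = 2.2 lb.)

6.3 mg

Weight = 207.5 lb ÷ 2.2 lb/kg = 94.31818 kg
Dose = 0.73 mcg/kg/min × 94.31818 kg = 68.85227 mcg/min
68.85227 mcg/min × 60 min/hr = 4131.136 mcg/hr
Concentration = 8 mg ÷ 272 mL = 0.02941176 mg/mL = 29.41176 mcg/mL
Rate = 4131.136 mcg/hr ÷ 29.41176 mcg/mL = 140.4586 mL/hr
Volume infused = 140.4586 mL/hr × 0.4 hr = 56.18345 mL
Volume remaining = 272 − 56.18345 = 215.8165 mL
Drug remaining = 215.8165 mL × 29.41176 mcg/mL = 6347.545 mcg = 6.347545 mg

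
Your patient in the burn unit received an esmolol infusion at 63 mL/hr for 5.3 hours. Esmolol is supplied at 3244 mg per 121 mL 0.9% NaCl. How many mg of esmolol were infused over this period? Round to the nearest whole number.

8952 mg

Concentration = 3244 mg ÷ 121 mL = 26.80992 mg/mL = 26809.92 mcg/mL
Drug rate = 63 mL/hr × 26809.92 mcg/mL = 1689025 mcg/hr
Total = 1689025 mcg/hr × 5.3 hr = 8951831 mcg = 8951.831 mg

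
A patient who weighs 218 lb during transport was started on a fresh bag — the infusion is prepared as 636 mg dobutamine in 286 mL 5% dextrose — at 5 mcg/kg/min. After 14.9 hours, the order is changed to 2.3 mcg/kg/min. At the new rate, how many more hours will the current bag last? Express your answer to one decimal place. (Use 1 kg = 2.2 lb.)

14.1 hours

Initial rate:
Weight = 218 lb ÷ 2.2 lb/kg = 99.09091 kg
Dose = 5 mcg/kg/min × 99.09091 kg = 495.4545 mcg/min
495.4545 mcg/min × 60 min/hr = 29727.27 mcg/hr
Concentration = 636 mg ÷ 286 mL = 2.223776 mg/mL = 2223.776 mcg/mL
Rate = 29727.27 mcg/hr ÷ 2223.776 mcg/mL = 13.36792 mL/hr
Volume infused so far = 13.36792 mL/hr × 14.9 hr = 199.1821 mL
Volume remaining = 286 − 199.1821 = 86.81792 mL
New rate:
Dose = 2.3 mcg/kg/min × 99.09091 kg = 227.9091 mcg/min
227.9091 mcg/min × 60 min/hr = 13674.55 mcg/hr
Rate = 13674.55 mcg/hr ÷ 2223.776 mcg/mL = 6.149245 mL/hr
Time remaining = 86.81792 mL ÷ 6.149245 mL/hr = 14.11847 hr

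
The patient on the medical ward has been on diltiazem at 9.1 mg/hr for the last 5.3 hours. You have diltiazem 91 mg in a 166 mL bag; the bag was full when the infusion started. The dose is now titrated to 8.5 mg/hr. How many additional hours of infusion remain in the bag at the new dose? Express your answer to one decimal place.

Initial rate:
Concentration = 91 mg ÷ 166 mL = 0.5481928 mg/mL
Rate = 9.1 mg/hr ÷ 0.5481928 mg/mL = 16.6 mL/hr
Volume infused so far = 16.6 mL/hr × 5.3 hr = 87.98 mL
Volume remaining = 166 − 87.98 = 78.02 mL
New rate:
Rate = 8.5 mg/hr ÷ 0.5481928 mg/mL = 15.50549 mL/hr
Time remaining = 78.02 mL ÷ 15.50549 mL/hr = 5.031765 hr

5.0 hours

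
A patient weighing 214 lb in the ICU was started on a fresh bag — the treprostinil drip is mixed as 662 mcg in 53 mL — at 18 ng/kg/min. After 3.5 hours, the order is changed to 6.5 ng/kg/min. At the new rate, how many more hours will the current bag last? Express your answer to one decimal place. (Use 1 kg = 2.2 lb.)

Initial rate:
Weight = 214 lb ÷ 2.2 lb/kg = 97.27273 kg
Dose = 18 ng/kg/min × 97.27273 kg = 1750.909 ng/min
1750.909 ng/min × 60 min/hr = 105054.5 ng/hr
Concentration = 662 mcg ÷ 53 mL = 12.49057 mcg/mL = 12490.57 ng/mL
Rate = 105054.5 ng/hr ÷ 12490.57 ng/mL = 8.410711 mL/hr
Volume infused so far = 8.410711 mL/hr × 3.5 hr = 29.43749 mL
Volume remaining = 53 − 29.43749 = 23.56251 mL
New rate:
Dose = 6.5 ng/kg/min × 97.27273 kg = 632.2727 ng/min
632.2727 ng/min × 60 min/hr = 37936.36 ng/hr
Rate = 37936.36 ng/hr ÷ 12490.57 ng/mL = 3.037201 mL/hr
Time remaining = 23.56251 mL ÷ 3.037201 mL/hr = 7.757968 hr

7.8 hours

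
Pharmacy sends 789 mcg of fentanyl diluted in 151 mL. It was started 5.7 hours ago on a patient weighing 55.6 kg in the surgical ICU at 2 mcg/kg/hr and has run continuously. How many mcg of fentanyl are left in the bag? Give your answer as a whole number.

Dose = 2 mcg/kg/hr × 55.6 kg = 111.2 mcg/hr
Concentration = 789 mcg ÷ 151 mL = 5.225166 mcg/mL
Rate = 111.2 mcg/hr ÷ 5.225166 mcg/mL = 21.28162 mL/hr
Volume infused = 21.28162 mL/hr × 5.7 hr = 121.3052 mL
Volume remaining = 151 − 121.3052 = 29.69475 mL
Drug remaining = 29.69475 mL × 5.225166 mcg/mL = 155.16 mcg

155 mcg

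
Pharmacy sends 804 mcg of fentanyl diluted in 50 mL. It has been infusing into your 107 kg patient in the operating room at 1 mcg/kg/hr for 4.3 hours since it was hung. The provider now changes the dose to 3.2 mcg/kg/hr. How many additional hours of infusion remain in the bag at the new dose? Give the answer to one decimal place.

1.0 hours

Initial rate:
Dose = 1 mcg/kg/hr × 107 kg = 107 mcg/hr
Concentration = 804 mcg ÷ 50 mL = 16.08 mcg/mL
Rate = 107 mcg/hr ÷ 16.08 mcg/mL = 6.654229 mL/hr
Volume infused so far = 6.654229 mL/hr × 4.3 hr = 28.61318 mL
Volume remaining = 50 − 28.61318 = 21.38682 mL
New rate:
Dose = 3.2 mcg/kg/hr × 107 kg = 342.4 mcg/hr
Rate = 342.4 mcg/hr ÷ 16.08 mcg/mL = 21.29353 mL/hr
Time remaining = 21.38682 mL ÷ 21.29353 mL/hr = 1.004381 hr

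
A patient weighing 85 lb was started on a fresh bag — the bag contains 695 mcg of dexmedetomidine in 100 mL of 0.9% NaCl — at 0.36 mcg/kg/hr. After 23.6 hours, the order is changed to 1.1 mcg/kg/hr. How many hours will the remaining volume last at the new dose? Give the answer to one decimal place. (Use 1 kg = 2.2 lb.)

Initial rate:
Weight = 85 lb ÷ 2.2 lb/kg = 38.63636 kg
Dose = 0.36 mcg/kg/hr × 38.63636 kg = 13.90909 mcg/hr
Concentration = 695 mcg ÷ 100 mL = 6.95 mcg/mL
Rate = 13.90909 mcg/hr ÷ 6.95 mcg/mL = 2.001308 mL/hr
Volume infused so far = 2.001308 mL/hr × 23.6 hr = 47.23087 mL
Volume remaining = 100 − 47.23087 = 52.76913 mL
New rate:
Dose = 1.1 mcg/kg/hr × 38.63636 kg = 42.5 mcg/hr
Rate = 42.5 mcg/hr ÷ 6.95 mcg/mL = 6.115108 mL/hr
Time remaining = 52.76913 mL ÷ 6.115108 mL/hr = 8.629305 hr

8.6 hours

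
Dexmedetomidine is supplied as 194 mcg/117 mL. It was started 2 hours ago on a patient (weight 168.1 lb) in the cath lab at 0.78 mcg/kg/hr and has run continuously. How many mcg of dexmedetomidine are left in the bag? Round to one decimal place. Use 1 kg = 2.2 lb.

Weight = 168.1 lb ÷ 2.2 lb/kg = 76.40909 kg
Dose = 0.78 mcg/kg/hr × 76.40909 kg = 59.59909 mcg/hr
Concentration = 194 mcg ÷ 117 mL = 1.65812 mcg/mL
Rate = 59.59909 mcg/hr ÷ 1.65812 mcg/mL = 35.94378 mL/hr
Volume infused = 35.94378 mL/hr × 2 hr = 71.88756 mL
Volume remaining = 117 − 71.88756 = 45.11244 mL
Drug remaining = 45.11244 mL × 1.65812 mcg/mL = 74.80182 mcg

74.8 mcg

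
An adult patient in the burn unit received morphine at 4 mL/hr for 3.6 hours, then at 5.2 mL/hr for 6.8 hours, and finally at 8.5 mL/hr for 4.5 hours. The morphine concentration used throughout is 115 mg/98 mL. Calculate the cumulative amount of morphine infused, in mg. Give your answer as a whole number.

Concentration = 115 mg ÷ 98 mL = 1.173469 mg/mL
Stage 1: 4 mL/hr × 3.6 hr = 14.4 mL → 14.4 mL × 1.173469 mg/mL = 16.89796 mg
Stage 2: 5.2 mL/hr × 6.8 hr = 35.36 mL → 35.36 mL × 1.173469 mg/mL = 41.49388 mg
Stage 3: 8.5 mL/hr × 4.5 hr = 38.25 mL → 38.25 mL × 1.173469 mg/mL = 44.8852 mg
Total = 16.89796 + 41.49388 + 44.8852 = 103.277 mg

103 mg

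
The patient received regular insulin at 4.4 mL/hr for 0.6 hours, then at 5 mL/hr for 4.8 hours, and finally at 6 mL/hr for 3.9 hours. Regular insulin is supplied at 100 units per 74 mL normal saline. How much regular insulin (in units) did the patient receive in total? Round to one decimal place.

Concentration = 100 units ÷ 74 mL = 1.351351 units/mL
Stage 1: 4.4 mL/hr × 0.6 hr = 2.64 mL → 2.64 mL × 1.351351 units/mL = 3.567568 units
Stage 2: 5 mL/hr × 4.8 hr = 24 mL → 24 mL × 1.351351 units/mL = 32.43243 units
Stage 3: 6 mL/hr × 3.9 hr = 23.4 mL → 23.4 mL × 1.351351 units/mL = 31.62162 units
Total = 3.567568 + 32.43243 + 31.62162 = 67.62162 units

67.6 units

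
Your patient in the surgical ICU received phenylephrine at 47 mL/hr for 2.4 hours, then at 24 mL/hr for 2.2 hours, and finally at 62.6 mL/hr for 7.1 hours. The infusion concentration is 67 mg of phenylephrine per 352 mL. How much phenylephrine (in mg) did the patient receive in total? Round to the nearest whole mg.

116 mg

Concentration = 67 mg ÷ 352 mL = 0.1903409 mg/mL
Stage 1: 47 mL/hr × 2.4 hr = 112.8 mL → 112.8 mL × 0.1903409 mg/mL = 21.47045 mg
Stage 2: 24 mL/hr × 2.2 hr = 52.8 mL → 52.8 mL × 0.1903409 mg/mL = 10.05 mg
Stage 3: 62.6 mL/hr × 7.1 hr = 444.46 mL → 444.46 mL × 0.1903409 mg/mL = 84.59892 mg
Total = 21.47045 + 10.05 + 84.59892 = 116.1194 mg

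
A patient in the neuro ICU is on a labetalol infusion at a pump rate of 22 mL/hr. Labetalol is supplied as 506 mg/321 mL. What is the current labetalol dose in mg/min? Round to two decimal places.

Concentration = 506 mg ÷ 321 mL = 1.576324 mg/mL
Drug rate = 22 mL/hr × 1.576324 mg/mL = 34.67913 mg/hr
34.67913 mg/hr ÷ 60 min/hr = 0.5779855 mg/min

0.58 mg/min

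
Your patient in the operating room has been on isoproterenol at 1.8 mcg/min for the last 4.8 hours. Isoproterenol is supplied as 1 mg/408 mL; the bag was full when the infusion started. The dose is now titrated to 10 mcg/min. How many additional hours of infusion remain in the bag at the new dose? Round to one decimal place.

0.8 hours

Initial rate:
1.8 mcg/min × 60 min/hr = 108 mcg/hr
Concentration = 1 mg ÷ 408 mL = 0.00245098 mg/mL = 2.45098 mcg/mL
Rate = 108 mcg/hr ÷ 2.45098 mcg/mL = 44.064 mL/hr
Volume infused so far = 44.064 mL/hr × 4.8 hr = 211.5072 mL
Volume remaining = 408 − 211.5072 = 196.4928 mL
New rate:
10 mcg/min × 60 min/hr = 600 mcg/hr
Rate = 600 mcg/hr ÷ 2.45098 mcg/mL = 244.8 mL/hr
Time remaining = 196.4928 mL ÷ 244.8 mL/hr = 0.8026667 hr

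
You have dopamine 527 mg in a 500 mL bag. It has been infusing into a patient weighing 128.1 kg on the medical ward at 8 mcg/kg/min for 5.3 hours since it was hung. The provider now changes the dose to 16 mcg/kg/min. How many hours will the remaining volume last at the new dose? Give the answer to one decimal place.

Initial rate:
Dose = 8 mcg/kg/min × 128.1 kg = 1024.8 mcg/min
1024.8 mcg/min × 60 min/hr = 61488 mcg/hr
Concentration = 527 mg ÷ 500 mL = 1.054 mg/mL = 1054 mcg/mL
Rate = 61488 mcg/hr ÷ 1054 mcg/mL = 58.33776 mL/hr
Volume infused so far = 58.33776 mL/hr × 5.3 hr = 309.1901 mL
Volume remaining = 500 − 309.1901 = 190.8099 mL
New rate:
Dose = 16 mcg/kg/min × 128.1 kg = 2049.6 mcg/min
2049.6 mcg/min × 60 min/hr = 122976 mcg/hr
Rate = 122976 mcg/hr ÷ 1054 mcg/mL = 116.6755 mL/hr
Time remaining = 190.8099 mL ÷ 116.6755 mL/hr = 1.635389 hr

1.6 hours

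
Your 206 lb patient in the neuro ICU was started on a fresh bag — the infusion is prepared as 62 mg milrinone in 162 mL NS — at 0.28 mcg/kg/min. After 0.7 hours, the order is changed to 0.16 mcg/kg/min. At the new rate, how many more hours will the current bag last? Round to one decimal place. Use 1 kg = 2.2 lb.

67.7 hours

Initial rate:
Weight = 206 lb ÷ 2.2 lb/kg = 93.63636 kg
Dose = 0.28 mcg/kg/min × 93.63636 kg = 26.21818 mcg/min
26.21818 mcg/min × 60 min/hr = 1573.091 mcg/hr
Concentration = 62 mg ÷ 162 mL = 0.382716 mg/mL = 382.716 mcg/mL
Rate = 1573.091 mcg/hr ÷ 382.716 mcg/mL = 4.110334 mL/hr
Volume infused so far = 4.110334 mL/hr × 0.7 hr = 2.877234 mL
Volume remaining = 162 − 2.877234 = 159.1228 mL
New rate:
Dose = 0.16 mcg/kg/min × 93.63636 kg = 14.98182 mcg/min
14.98182 mcg/min × 60 min/hr = 898.9091 mcg/hr
Rate = 898.9091 mcg/hr ÷ 382.716 mcg/mL = 2.348762 mL/hr
Time remaining = 159.1228 mL ÷ 2.348762 mL/hr = 67.74749 hr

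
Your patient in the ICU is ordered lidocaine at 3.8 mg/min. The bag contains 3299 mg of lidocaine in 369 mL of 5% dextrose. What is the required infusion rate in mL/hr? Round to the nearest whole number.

3.8 mg/min × 60 min/hr = 228 mg/hr
Concentration = 3299 mg ÷ 369 mL = 8.940379 mg/mL
Rate = 228 mg/hr ÷ 8.940379 mg/mL = 25.50227 mL/hr

26 mL/hr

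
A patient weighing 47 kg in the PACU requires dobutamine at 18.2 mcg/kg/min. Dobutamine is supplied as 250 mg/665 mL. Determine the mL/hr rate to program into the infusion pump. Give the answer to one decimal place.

136.5 mL/hr

Dose = 18.2 mcg/kg/min × 47 kg = 855.4 mcg/min
855.4 mcg/min × 60 min/hr = 51324 mcg/hr
Concentration = 250 mg ÷ 665 mL = 0.3759398 mg/mL = 375.9398 mcg/mL
Rate = 51324 mcg/hr ÷ 375.9398 mcg/mL = 136.5218 mL/hr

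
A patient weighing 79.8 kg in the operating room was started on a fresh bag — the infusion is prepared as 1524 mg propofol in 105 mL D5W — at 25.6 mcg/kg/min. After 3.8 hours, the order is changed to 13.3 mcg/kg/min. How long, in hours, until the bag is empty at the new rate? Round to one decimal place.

Initial rate:
Dose = 25.6 mcg/kg/min × 79.8 kg = 2042.88 mcg/min
2042.88 mcg/min × 60 min/hr = 122572.8 mcg/hr
Concentration = 1524 mg ÷ 105 mL = 14.51429 mg/mL = 14514.29 mcg/mL
Rate = 122572.8 mcg/hr ÷ 14514.29 mcg/mL = 8.444976 mL/hr
Volume infused so far = 8.444976 mL/hr × 3.8 hr = 32.09091 mL
Volume remaining = 105 − 32.09091 = 72.90909 mL
New rate:
Dose = 13.3 mcg/kg/min × 79.8 kg = 1061.34 mcg/min
1061.34 mcg/min × 60 min/hr = 63680.4 mcg/hr
Rate = 63680.4 mcg/hr ÷ 14514.29 mcg/mL = 4.387429 mL/hr
Time remaining = 72.90909 mL ÷ 4.387429 mL/hr = 16.61772 hr

16.6 hours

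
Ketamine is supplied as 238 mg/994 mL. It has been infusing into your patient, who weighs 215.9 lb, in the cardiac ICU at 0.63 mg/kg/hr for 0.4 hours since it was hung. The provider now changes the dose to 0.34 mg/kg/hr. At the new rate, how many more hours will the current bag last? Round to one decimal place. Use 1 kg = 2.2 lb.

6.4 hours

Initial rate:
Weight = 215.9 lb ÷ 2.2 lb/kg = 98.13636 kg
Dose = 0.63 mg/kg/hr × 98.13636 kg = 61.82591 mg/hr
Concentration = 238 mg ÷ 994 mL = 0.2394366 mg/mL
Rate = 61.82591 mg/hr ÷ 0.2394366 mg/mL = 258.2141 mL/hr
Volume infused so far = 258.2141 mL/hr × 0.4 hr = 103.2856 mL
Volume remaining = 994 − 103.2856 = 890.7144 mL
New rate:
Dose = 0.34 mg/kg/hr × 98.13636 kg = 33.36636 mg/hr
Rate = 33.36636 mg/hr ÷ 0.2394366 mg/mL = 139.3536 mL/hr
Time remaining = 890.7144 mL ÷ 139.3536 mL/hr = 6.391755 hr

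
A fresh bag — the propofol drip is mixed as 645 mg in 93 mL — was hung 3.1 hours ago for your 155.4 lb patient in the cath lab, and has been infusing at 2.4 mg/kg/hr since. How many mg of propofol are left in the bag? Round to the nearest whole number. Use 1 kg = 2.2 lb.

Weight = 155.4 lb ÷ 2.2 lb/kg = 70.63636 kg
Dose = 2.4 mg/kg/hr × 70.63636 kg = 169.5273 mg/hr
Concentration = 645 mg ÷ 93 mL = 6.935484 mg/mL
Rate = 169.5273 mg/hr ÷ 6.935484 mg/mL = 24.44347 mL/hr
Volume infused = 24.44347 mL/hr × 3.1 hr = 75.77475 mL
Volume remaining = 93 − 75.77475 = 17.22525 mL
Drug remaining = 17.22525 mL × 6.935484 mg/mL = 119.4655 mg

119 mg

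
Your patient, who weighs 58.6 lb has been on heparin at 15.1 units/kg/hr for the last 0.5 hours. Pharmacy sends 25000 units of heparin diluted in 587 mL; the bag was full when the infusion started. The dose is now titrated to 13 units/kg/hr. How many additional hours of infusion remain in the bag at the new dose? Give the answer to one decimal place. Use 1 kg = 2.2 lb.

71.6 hours

Initial rate:
Weight = 58.6 lb ÷ 2.2 lb/kg = 26.63636 kg
Dose = 15.1 units/kg/hr × 26.63636 kg = 402.2091 units/hr
Concentration = 25000 units ÷ 587 mL = 42.58944 units/mL
Rate = 402.2091 units/hr ÷ 42.58944 units/mL = 9.443869 mL/hr
Volume infused so far = 9.443869 mL/hr × 0.5 hr = 4.721935 mL
Volume remaining = 587 − 4.721935 = 582.2781 mL
New rate:
Dose = 13 units/kg/hr × 26.63636 kg = 346.2727 units/hr
Rate = 346.2727 units/hr ÷ 42.58944 units/mL = 8.130484 mL/hr
Time remaining = 582.2781 mL ÷ 8.130484 mL/hr = 71.61666 hr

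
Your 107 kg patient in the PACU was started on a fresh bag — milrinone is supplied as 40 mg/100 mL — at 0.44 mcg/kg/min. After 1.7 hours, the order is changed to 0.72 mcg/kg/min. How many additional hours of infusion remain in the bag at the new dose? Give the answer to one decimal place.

7.6 hours

Initial rate:
Dose = 0.44 mcg/kg/min × 107 kg = 47.08 mcg/min
47.08 mcg/min × 60 min/hr = 2824.8 mcg/hr
Concentration = 40 mg ÷ 100 mL = 0.4 mg/mL = 400 mcg/mL
Rate = 2824.8 mcg/hr ÷ 400 mcg/mL = 7.062 mL/hr
Volume infused so far = 7.062 mL/hr × 1.7 hr = 12.0054 mL
Volume remaining = 100 − 12.0054 = 87.9946 mL
New rate:
Dose = 0.72 mcg/kg/min × 107 kg = 77.04 mcg/min
77.04 mcg/min × 60 min/hr = 4622.4 mcg/hr
Rate = 4622.4 mcg/hr ÷ 400 mcg/mL = 11.556 mL/hr
Time remaining = 87.9946 mL ÷ 11.556 mL/hr = 7.614624 hr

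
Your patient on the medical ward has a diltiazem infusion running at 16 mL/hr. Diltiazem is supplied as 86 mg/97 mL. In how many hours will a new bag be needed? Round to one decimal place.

Duration = 97 mL ÷ 16 mL/hr = 6.0625 hr

6.1 hours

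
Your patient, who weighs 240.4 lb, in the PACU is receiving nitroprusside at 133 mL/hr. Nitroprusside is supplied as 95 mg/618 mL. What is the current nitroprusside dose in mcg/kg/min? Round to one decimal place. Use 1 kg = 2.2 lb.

3.1 mcg/kg/min

Weight = 240.4 lb ÷ 2.2 lb/kg = 109.2727 kg
Concentration = 95 mg ÷ 618 mL = 0.1537217 mg/mL = 153.7217 mcg/mL
Drug rate = 133 mL/hr × 153.7217 mcg/mL = 20444.98 mcg/hr
20444.98 mcg/hr ÷ 60 min/hr = 340.7497 mcg/min
340.7497 mcg/min ÷ 109.2727 kg = 3.118342 mcg/kg/min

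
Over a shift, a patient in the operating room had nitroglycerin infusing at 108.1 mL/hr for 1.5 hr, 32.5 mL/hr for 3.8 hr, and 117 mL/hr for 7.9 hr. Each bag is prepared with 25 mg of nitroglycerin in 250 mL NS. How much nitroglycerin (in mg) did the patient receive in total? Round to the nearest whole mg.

121 mg

Concentration = 25 mg ÷ 250 mL = 0.1 mg/mL
Stage 1: 108.1 mL/hr × 1.5 hr = 162.15 mL → 162.15 mL × 0.1 mg/mL = 16.215 mg
Stage 2: 32.5 mL/hr × 3.8 hr = 123.5 mL → 123.5 mL × 0.1 mg/mL = 12.35 mg
Stage 3: 117 mL/hr × 7.9 hr = 924.3 mL → 924.3 mL × 0.1 mg/mL = 92.43 mg
Total = 16.215 + 12.35 + 92.43 = 120.995 mg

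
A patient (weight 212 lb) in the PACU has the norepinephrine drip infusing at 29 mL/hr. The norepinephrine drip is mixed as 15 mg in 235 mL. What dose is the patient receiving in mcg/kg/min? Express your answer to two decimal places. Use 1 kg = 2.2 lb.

0.32 mcg/kg/min

Weight = 212 lb ÷ 2.2 lb/kg = 96.36364 kg
Concentration = 15 mg ÷ 235 mL = 0.06382979 mg/mL = 63.82979 mcg/mL
Drug rate = 29 mL/hr × 63.82979 mcg/mL = 1851.064 mcg/hr
1851.064 mcg/hr ÷ 60 min/hr = 30.85106 mcg/min
30.85106 mcg/min ÷ 96.36364 kg = 0.3201525 mcg/kg/min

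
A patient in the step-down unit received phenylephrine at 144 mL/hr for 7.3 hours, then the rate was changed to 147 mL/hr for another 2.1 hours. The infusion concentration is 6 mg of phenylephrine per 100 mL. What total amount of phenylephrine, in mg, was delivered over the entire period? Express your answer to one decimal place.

Concentration = 6 mg ÷ 100 mL = 0.06 mg/mL
Stage 1: 144 mL/hr × 7.3 hr = 1051.2 mL → 1051.2 mL × 0.06 mg/mL = 63.072 mg
Stage 2: 147 mL/hr × 2.1 hr = 308.7 mL → 308.7 mL × 0.06 mg/mL = 18.522 mg
Total = 63.072 + 18.522 = 81.594 mg

81.6 mg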